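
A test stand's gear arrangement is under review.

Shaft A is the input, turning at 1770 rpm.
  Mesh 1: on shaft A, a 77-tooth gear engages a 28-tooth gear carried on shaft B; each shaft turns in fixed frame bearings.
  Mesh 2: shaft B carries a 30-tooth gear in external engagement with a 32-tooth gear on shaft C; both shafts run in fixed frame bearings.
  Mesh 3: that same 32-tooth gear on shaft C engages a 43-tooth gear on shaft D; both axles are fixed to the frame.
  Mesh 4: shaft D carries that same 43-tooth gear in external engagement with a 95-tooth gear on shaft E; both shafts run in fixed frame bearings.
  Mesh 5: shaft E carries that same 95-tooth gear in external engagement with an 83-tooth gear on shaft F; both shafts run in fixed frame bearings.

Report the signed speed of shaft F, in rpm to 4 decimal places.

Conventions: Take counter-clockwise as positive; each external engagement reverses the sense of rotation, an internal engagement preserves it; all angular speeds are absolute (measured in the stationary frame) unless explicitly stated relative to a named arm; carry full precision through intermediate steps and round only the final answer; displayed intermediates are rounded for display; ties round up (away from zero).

-1759.3373 rpm

class = fixed-axis compound train [5 meshes; 5 ratios multiply, 5 sense flips]
mesh 1 [77T→28T]: ω = 1770.0000×77/28 = 4867.5000 rpm, sense flips to −
mesh 2 [30T→32T]: ω = 4867.5000×30/32 = 4563.2813 rpm, sense flips to +
mesh 3 [32T→43T]: ω = 4563.2813×32/43 = 3395.9302 rpm, sense flips to −
mesh 4 [43T→95T]: ω = 3395.9302×43/95 = 1537.1053 rpm, sense flips to +
mesh 5 [95T→83T]: ω = 1537.1053×95/83 = 1759.3373 rpm, sense flips to −
signed output speed = -1759.3373 rpm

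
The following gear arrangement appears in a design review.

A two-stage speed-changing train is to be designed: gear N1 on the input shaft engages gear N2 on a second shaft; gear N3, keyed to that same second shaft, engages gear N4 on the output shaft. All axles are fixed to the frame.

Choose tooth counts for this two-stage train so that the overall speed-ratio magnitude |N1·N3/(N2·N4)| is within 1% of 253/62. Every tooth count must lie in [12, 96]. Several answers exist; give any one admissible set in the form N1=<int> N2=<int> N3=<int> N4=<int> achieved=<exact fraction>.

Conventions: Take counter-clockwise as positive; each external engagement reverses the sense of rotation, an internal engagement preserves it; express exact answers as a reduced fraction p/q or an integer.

2-stage fixed-axis compound train for ratio 253/62
target = 253/62 in lowest terms: an exact hit needs N1·N3 = k·253 and N2·N4 = k·62 for one integer k, every count in [12, 96]; additionally prefer no 1:1 stage (N1 ≠ N2, N3 ≠ N4)
k = 1…5: no 1:1-free in-range split of k·253 and k·62 into factor pairs; take k = 6
k = 6: N1·N3 = 1518 = 22·69, N2·N4 = 372 = 12·31
achieved = 22·69/(12·31) = 253/62; |achieved − target| = 0 ≤ 253/6200 ✓

N1=22 N2=12 N3=69 N4=31 achieved=253/62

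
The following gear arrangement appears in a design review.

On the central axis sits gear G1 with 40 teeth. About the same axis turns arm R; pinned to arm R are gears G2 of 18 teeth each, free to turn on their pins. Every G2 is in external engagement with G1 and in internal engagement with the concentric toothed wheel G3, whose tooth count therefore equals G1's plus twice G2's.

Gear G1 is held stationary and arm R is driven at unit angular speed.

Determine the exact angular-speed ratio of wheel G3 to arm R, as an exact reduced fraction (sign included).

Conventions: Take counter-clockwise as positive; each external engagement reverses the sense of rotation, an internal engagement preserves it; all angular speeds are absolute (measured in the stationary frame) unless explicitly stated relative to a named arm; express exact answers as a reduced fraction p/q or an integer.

29/19

topology: planetary set — G1 40T / G2 18T / G3 76T, arm = carrier (Willis)
ring teeth: 40 + 2·18 = 76
40(ω_sun−ω_arm) = −76(ω_ring−ω_arm),  ω_sun = 0, ω_arm = 1
ω_ring = 1 − (40/76)(0−1) = 29/19
ω_out/ω_in = 29/19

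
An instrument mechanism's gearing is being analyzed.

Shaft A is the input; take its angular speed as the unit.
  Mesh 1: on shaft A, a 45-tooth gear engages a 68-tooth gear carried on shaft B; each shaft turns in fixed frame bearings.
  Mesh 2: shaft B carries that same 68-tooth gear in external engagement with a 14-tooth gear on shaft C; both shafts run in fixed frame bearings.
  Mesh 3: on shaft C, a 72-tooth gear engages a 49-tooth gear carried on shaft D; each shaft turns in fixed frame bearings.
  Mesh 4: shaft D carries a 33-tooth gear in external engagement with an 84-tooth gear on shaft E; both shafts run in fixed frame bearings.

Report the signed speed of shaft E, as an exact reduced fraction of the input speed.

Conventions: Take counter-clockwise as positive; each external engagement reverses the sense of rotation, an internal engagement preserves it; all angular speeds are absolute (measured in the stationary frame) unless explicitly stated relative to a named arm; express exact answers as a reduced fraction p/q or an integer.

4455/2401

4-mesh fixed-axis compound train (all bearings frame-fixed)
mesh 1 [45T→68T]: |ω|/ω_in = 1×45/68 = 45/68, sense flips to −
mesh 2 [68T→14T]: |ω|/ω_in = (45/68)×68/14 = 45/14, sense flips to +
mesh 3 [72T→49T]: |ω|/ω_in = (45/14)×72/49 = 1620/343, sense flips to −
mesh 4 [33T→84T]: |ω|/ω_in = (1620/343)×33/84 = 4455/2401, sense flips to +
signed output speed (× input speed) = 4455/2401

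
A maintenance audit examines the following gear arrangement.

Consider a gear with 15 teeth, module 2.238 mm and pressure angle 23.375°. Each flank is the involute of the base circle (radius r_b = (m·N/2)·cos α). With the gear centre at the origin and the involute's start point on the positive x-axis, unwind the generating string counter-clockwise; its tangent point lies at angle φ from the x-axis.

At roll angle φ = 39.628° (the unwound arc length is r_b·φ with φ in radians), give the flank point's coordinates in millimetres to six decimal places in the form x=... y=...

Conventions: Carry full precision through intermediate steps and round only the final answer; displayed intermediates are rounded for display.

x=18.663459 y=1.619303

single-mesh involute tooth geometry (15T wheel at module 2.238)
pitch radius r_p = m·N/2 = 2.238·15/2 = 16.785000
base radius r_b = r_p·cos α = 16.785000·cos 23.375° = 15.407419
roll angle φ = 39.628° = 0.69163908 rad
x = r_b·(cos φ + φ·sin φ) = 18.663459
y = r_b·(sin φ − φ·cos φ) = 1.619303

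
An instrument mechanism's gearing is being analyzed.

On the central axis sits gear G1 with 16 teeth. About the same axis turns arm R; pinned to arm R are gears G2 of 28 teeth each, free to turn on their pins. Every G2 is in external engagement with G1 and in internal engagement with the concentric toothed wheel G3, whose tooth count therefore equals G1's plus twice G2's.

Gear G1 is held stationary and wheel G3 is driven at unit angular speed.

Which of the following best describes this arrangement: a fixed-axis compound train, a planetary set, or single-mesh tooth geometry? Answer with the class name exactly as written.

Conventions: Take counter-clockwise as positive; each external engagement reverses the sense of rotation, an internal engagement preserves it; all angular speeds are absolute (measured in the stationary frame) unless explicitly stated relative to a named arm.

planetary set (16T centre, 28T on arm, 72T internal) — Willis relation
classification: planetary set

planetary set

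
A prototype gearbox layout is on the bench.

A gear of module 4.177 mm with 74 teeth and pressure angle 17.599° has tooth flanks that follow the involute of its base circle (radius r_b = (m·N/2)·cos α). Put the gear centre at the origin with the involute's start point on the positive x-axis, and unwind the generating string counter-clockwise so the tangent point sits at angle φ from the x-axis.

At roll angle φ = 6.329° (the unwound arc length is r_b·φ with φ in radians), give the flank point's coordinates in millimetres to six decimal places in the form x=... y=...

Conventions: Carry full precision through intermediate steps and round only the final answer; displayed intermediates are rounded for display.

x=148.211499 y=0.066105

topology: single-mesh involute geometry — m = 4.177, N = 74
pitch radius r_p = m·N/2 = 4.177·74/2 = 154.549000
base radius r_b = r_p·cos α = 154.549000·cos 17.599° = 147.315480
roll angle φ = 6.329° = 0.11046189 rad
x = r_b·(cos φ + φ·sin φ) = 148.211499
y = r_b·(sin φ − φ·cos φ) = 0.066105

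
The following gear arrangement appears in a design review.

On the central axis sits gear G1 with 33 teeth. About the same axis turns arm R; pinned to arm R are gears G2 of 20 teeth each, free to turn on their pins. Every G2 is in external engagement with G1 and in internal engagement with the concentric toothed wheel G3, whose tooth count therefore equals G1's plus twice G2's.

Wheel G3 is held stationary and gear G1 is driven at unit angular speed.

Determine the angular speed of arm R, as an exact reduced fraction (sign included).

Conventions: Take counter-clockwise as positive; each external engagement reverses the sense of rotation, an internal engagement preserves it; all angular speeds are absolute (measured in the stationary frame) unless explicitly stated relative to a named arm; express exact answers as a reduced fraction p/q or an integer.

recognized (axles ride arm R): planetary set, 33/20/73 teeth
ring teeth: 33 + 2·20 = 73
33(ω_sun−ω_arm) = −73(ω_ring−ω_arm),  ω_ring = 0, ω_sun = 1
33(1−ω_arm) = −73(0−ω_arm)  ⇒  106·ω_arm = 33  ⇒  ω_arm = 33/106
exact speed ratio = 33/106

33/106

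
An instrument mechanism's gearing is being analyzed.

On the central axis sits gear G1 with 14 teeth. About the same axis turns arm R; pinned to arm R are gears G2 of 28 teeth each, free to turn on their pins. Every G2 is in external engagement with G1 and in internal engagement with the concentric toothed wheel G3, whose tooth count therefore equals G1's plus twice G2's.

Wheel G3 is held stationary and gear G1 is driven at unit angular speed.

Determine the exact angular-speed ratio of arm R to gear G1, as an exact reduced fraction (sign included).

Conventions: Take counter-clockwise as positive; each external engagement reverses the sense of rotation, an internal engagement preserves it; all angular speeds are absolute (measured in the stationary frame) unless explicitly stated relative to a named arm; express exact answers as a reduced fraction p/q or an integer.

1/6

recognized (axles ride arm R): planetary set, 14/28/70 teeth
ring teeth: 14 + 2·28 = 70
14(ω_sun−ω_arm) = −70(ω_ring−ω_arm),  ω_ring = 0, ω_sun = 1
14(1−ω_arm) = −70(0−ω_arm)  ⇒  84·ω_arm = 14  ⇒  ω_arm = 1/6
ω_out/ω_in = 1/6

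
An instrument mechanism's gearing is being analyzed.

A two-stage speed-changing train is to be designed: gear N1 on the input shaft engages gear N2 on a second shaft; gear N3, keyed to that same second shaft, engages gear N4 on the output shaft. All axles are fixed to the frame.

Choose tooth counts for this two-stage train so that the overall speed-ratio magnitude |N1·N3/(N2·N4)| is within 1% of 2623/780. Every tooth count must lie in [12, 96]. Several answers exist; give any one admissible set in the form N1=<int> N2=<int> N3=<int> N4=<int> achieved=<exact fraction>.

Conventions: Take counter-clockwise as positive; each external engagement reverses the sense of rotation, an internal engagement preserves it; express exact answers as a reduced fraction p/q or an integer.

2-stage fixed-axis compound train for ratio 2623/780
target = 2623/780 in lowest terms: an exact hit needs N1·N3 = k·2623 and N2·N4 = k·780 for one integer k, every count in [12, 96]; additionally prefer no 1:1 stage (N1 ≠ N2, N3 ≠ N4)
k = 1: N1·N3 = 2623 = 43·61, N2·N4 = 780 = 12·65
achieved = 43·61/(12·65) = 2623/780; |achieved − target| = 0 ≤ 2623/78000 ✓

N1=43 N2=12 N3=61 N4=65 achieved=2623/780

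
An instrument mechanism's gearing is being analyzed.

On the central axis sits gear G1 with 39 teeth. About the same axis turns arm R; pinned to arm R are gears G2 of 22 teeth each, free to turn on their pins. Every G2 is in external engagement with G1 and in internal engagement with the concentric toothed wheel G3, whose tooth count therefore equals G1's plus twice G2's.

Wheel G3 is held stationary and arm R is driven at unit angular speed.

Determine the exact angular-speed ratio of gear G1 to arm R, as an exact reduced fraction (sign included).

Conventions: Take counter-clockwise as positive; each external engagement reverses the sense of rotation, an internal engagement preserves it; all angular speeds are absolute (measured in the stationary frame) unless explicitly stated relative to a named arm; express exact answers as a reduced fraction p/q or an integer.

planetary set (39T centre, 22T on arm, 83T internal) — Willis relation
ring teeth: 39 + 2·22 = 83
39(ω_sun−ω_arm) = −83(ω_ring−ω_arm),  ω_ring = 0, ω_arm = 1
ω_sun = 1 − (83/39)(0−1) = 122/39
ω_out/ω_in = 122/39

122/39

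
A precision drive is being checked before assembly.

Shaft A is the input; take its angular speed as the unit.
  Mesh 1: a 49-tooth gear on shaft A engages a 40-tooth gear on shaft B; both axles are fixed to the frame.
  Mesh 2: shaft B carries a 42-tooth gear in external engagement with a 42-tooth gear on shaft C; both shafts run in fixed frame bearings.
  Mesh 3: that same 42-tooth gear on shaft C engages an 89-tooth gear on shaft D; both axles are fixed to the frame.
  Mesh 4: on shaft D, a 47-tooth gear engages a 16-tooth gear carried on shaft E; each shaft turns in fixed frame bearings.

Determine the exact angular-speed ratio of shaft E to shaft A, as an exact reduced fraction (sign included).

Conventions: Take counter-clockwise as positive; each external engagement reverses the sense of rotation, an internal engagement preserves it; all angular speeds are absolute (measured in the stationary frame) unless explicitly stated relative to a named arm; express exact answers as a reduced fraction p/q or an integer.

48363/28480

class = fixed-axis compound train [4 meshes; 4 ratios multiply, 4 sense flips]
mesh 1 [49T→40T]: running ratio 49/40, sense −
mesh 2 [42T→42T]: running ratio 49/40, sense +
mesh 3 [42T→89T]: running ratio 1029/1780, sense −
mesh 4 [47T→16T]: running ratio 48363/28480, sense +
ω_out/ω_in = 48363/28480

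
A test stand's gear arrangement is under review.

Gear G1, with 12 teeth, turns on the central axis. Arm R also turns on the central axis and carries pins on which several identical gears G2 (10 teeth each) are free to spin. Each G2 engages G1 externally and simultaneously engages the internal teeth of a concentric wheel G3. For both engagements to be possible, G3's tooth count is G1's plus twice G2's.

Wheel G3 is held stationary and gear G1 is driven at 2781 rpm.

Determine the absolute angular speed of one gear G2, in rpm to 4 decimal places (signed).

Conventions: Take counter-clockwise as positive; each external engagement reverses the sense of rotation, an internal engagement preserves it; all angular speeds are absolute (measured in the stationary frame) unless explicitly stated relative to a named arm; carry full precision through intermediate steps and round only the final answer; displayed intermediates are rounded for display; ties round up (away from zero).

-1668.6000 rpm

planetary set (12T centre, 10T on arm, 32T internal) — Willis relation
normalise by the input: solve with ω_sun = 1, then scale by 2781 rpm
ring teeth: 12 + 2·10 = 32
12(ω_sun−ω_arm) = −32(ω_ring−ω_arm),  ω_ring = 0, ω_sun = 1
12(1−ω_arm) = −32(0−ω_arm)  ⇒  44·ω_arm = 12  ⇒  ω_arm = 3/11
sun–planet mesh: 12·(1−3/11) = −10·(ω_p−ω_arm)  ⇒  ω_p−ω_arm = -48/55
ω_p = 3/11 − 48/55 = -3/5
scale: ω_p = -3/5 × 2781 rpm = -1668.6000 rpm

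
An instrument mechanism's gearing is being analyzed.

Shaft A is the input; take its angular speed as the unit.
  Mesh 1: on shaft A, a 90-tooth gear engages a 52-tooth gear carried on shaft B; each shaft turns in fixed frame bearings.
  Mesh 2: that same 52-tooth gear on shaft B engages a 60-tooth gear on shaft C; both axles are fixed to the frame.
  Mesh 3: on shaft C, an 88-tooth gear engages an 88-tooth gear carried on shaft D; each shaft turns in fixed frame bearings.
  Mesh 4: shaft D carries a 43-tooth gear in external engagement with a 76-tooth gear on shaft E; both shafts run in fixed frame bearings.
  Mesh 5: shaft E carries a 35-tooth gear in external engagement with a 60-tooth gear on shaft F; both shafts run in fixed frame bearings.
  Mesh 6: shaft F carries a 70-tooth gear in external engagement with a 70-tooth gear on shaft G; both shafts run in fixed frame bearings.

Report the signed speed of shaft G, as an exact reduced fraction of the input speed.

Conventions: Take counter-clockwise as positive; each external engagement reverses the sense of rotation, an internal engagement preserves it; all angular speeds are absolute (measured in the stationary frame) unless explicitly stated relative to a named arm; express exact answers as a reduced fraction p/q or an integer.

301/608

6-mesh fixed-axis compound train (all bearings frame-fixed)
mesh 1 [90T→52T]: |ω|/ω_in = 1×90/52 = 45/26, sense flips to −
mesh 2 [52T→60T]: |ω|/ω_in = (45/26)×52/60 = 3/2, sense flips to +
mesh 3 [88T→88T]: |ω|/ω_in = (3/2)×88/88 = 3/2, sense flips to −
mesh 4 [43T→76T]: |ω|/ω_in = (3/2)×43/76 = 129/152, sense flips to +
mesh 5 [35T→60T]: |ω|/ω_in = (129/152)×35/60 = 301/608, sense flips to −
mesh 6 [70T→70T]: |ω|/ω_in = (301/608)×70/70 = 301/608, sense flips to +
signed output speed (× input speed) = 301/608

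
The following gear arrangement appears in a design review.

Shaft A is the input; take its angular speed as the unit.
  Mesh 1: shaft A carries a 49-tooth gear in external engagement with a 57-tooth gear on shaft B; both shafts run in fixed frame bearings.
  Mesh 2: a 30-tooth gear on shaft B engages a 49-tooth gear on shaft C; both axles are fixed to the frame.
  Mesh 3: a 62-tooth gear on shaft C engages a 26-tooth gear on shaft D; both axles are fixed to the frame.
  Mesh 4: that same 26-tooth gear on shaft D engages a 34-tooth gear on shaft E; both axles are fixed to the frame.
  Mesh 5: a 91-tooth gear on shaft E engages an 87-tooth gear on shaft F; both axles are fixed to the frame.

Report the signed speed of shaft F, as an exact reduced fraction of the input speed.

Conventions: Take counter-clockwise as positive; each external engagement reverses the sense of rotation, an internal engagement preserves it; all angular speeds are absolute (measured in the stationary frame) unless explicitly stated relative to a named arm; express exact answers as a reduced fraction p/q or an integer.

-28210/28101

5-mesh fixed-axis compound train (all bearings frame-fixed)
mesh 1 [49T→57T]: |ω|/ω_in = 1×49/57 = 49/57, sense flips to −
mesh 2 [30T→49T]: |ω|/ω_in = (49/57)×30/49 = 10/19, sense flips to +
mesh 3 [62T→26T]: |ω|/ω_in = (10/19)×62/26 = 310/247, sense flips to −
mesh 4 [26T→34T]: |ω|/ω_in = (310/247)×26/34 = 310/323, sense flips to +
mesh 5 [91T→87T]: |ω|/ω_in = (310/323)×91/87 = 28210/28101, sense flips to −
signed output speed (× input speed) = -28210/28101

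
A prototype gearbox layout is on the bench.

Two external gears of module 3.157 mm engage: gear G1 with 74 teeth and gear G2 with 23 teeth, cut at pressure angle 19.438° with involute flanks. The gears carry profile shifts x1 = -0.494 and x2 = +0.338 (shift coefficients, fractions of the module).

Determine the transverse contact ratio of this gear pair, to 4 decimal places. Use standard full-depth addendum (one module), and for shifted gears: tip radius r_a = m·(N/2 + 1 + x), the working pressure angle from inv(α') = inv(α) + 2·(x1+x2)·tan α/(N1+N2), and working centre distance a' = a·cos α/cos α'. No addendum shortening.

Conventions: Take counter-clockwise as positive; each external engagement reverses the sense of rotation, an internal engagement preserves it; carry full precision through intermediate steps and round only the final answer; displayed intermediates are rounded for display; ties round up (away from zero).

1.6781

single-mesh involute tooth geometry (74T engaging 23T at module 3.157)
base radii: r_b1 = 110.151138, r_b2 = 34.236165
tip radii: r_a1 = 118.406442, r_a2 = 40.529566
inv(α') = inv(19.438°) + 2·(-0.494+0.338)·tan α/(74+23) = 0.01250903  ⇒  α' = 18.89987°
a' = a·cos α / cos α' = 153.1145·cos 19.438°/cos 18.89987° = 152.615396
action lengths: √(r_a1²−r_b1²) = 43.437452, √(r_a2²−r_b2²) = 21.691721
base pitch p_b = π·m·cos α = 9.352703
CR = (43.437452 + 21.691721 − 152.615396·sin 18.89987°)/9.352703 = 1.678094
contact ratio ≈ 1.6781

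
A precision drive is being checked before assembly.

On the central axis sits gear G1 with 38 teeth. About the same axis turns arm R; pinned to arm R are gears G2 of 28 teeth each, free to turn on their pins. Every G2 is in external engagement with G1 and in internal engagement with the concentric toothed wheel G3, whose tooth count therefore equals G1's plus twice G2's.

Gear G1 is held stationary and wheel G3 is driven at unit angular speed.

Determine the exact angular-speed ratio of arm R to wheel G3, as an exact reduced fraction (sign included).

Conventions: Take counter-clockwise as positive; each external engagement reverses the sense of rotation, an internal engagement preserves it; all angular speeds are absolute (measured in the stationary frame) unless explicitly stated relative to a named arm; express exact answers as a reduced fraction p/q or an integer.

planetary set (38T centre, 28T on arm, 94T internal) — Willis relation
ring teeth: 38 + 2·28 = 94
38(ω_sun−ω_arm) = −94(ω_ring−ω_arm),  ω_sun = 0, ω_ring = 1
38(0−ω_arm) = −94(1−ω_arm)  ⇒  132·ω_arm = 94  ⇒  ω_arm = 47/66
ω_out/ω_in = 47/66

47/66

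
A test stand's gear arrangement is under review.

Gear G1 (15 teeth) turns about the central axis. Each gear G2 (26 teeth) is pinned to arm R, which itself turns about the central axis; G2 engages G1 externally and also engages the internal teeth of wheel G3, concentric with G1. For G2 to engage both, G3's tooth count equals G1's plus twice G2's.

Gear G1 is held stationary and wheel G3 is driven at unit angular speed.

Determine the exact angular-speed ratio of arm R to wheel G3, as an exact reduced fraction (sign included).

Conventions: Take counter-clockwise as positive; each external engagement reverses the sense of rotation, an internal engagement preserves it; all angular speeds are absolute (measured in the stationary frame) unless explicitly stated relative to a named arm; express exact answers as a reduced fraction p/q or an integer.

recognized (axles ride arm R): planetary set, 15/26/67 teeth
ring teeth: 15 + 2·26 = 67
15(ω_sun−ω_arm) = −67(ω_ring−ω_arm),  ω_sun = 0, ω_ring = 1
15(0−ω_arm) = −67(1−ω_arm)  ⇒  82·ω_arm = 67  ⇒  ω_arm = 67/82
ω_out/ω_in = 67/82

67/82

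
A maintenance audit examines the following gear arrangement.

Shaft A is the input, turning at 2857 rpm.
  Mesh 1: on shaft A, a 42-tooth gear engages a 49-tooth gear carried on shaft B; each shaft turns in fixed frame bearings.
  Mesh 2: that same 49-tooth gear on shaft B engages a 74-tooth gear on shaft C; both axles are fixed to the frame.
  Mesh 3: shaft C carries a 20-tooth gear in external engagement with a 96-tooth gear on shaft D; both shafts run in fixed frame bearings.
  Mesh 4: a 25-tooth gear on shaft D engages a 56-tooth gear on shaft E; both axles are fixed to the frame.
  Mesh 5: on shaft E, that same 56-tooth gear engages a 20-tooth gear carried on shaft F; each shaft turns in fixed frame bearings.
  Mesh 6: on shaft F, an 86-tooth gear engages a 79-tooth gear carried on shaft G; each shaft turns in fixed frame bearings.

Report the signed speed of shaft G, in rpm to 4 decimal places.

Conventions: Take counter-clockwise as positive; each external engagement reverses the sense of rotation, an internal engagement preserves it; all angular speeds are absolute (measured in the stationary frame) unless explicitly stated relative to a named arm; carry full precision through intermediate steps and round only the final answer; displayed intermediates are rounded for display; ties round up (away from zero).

+459.6931 rpm

topology: fixed-axis compound train — 6 meshes, A→G
mesh 1 [42T→49T]: ω = 2857.0000×42/49 = 2448.8571 rpm, sense flips to −
mesh 2 [49T→74T]: ω = 2448.8571×49/74 = 1621.5405 rpm, sense flips to +
mesh 3 [20T→96T]: ω = 1621.5405×20/96 = 337.8209 rpm, sense flips to −
mesh 4 [25T→56T]: ω = 337.8209×25/56 = 150.8129 rpm, sense flips to +
mesh 5 [56T→20T]: ω = 150.8129×56/20 = 422.2762 rpm, sense flips to −
mesh 6 [86T→79T]: ω = 422.2762×86/79 = 459.6931 rpm, sense flips to +
signed output speed = +459.6931 rpm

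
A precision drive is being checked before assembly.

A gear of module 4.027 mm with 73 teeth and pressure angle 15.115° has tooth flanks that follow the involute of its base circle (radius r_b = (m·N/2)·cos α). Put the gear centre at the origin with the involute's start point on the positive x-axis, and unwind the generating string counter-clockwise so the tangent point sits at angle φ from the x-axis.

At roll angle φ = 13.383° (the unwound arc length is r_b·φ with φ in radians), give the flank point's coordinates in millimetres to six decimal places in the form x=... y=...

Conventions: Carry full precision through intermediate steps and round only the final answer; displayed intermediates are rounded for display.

topology: single-mesh involute geometry — m = 4.027, N = 73
pitch radius r_p = m·N/2 = 4.027·73/2 = 146.985500
base radius r_b = r_p·cos α = 146.985500·cos 15.115° = 141.900448
roll angle φ = 13.383° = 0.23357741 rad
x = r_b·(cos φ + φ·sin φ) = 145.718741
y = r_b·(sin φ − φ·cos φ) = 0.599493

x=145.718741 y=0.599493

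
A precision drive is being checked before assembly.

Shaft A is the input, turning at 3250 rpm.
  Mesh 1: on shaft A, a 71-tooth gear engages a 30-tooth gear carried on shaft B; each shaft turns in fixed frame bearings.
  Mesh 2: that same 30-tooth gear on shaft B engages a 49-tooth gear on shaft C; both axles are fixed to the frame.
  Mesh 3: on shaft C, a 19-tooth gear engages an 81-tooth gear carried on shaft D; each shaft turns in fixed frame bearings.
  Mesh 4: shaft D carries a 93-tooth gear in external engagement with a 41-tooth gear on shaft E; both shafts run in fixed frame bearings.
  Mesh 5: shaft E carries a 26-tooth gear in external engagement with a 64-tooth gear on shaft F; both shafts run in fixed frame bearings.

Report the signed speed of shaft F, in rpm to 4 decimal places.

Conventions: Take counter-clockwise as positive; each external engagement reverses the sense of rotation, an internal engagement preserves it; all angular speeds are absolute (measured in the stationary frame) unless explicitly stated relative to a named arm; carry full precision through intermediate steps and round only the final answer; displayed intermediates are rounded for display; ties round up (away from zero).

-1017.9037 rpm

class = fixed-axis compound train [5 meshes; 5 ratios multiply, 5 sense flips]
mesh 1 [71T→30T]: ω = 3250.0000×71/30 = 7691.6667 rpm, sense flips to −
mesh 2 [30T→49T]: ω = 7691.6667×30/49 = 4709.1837 rpm, sense flips to +
mesh 3 [19T→81T]: ω = 4709.1837×19/81 = 1104.6233 rpm, sense flips to −
mesh 4 [93T→41T]: ω = 1104.6233×93/41 = 2505.6090 rpm, sense flips to +
mesh 5 [26T→64T]: ω = 2505.6090×26/64 = 1017.9037 rpm, sense flips to −
signed output speed = -1017.9037 rpm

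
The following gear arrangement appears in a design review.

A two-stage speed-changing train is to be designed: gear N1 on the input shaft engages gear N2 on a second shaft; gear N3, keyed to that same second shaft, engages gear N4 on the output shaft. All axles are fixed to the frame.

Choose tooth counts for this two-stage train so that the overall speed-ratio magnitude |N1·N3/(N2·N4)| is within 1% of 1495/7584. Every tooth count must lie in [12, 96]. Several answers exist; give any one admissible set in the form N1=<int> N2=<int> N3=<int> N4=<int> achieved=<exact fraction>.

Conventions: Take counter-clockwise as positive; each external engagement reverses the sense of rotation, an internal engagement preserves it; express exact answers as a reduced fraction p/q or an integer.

N1=23 N2=79 N3=65 N4=96 achieved=1495/7584

class = fixed-axis compound train [2-stage, 1495/7584 wanted]
target = 1495/7584 in lowest terms: an exact hit needs N1·N3 = k·1495 and N2·N4 = k·7584 for one integer k, every count in [12, 96]; additionally prefer no 1:1 stage (N1 ≠ N2, N3 ≠ N4)
k = 1: N1·N3 = 1495 = 23·65, N2·N4 = 7584 = 79·96
achieved = 23·65/(79·96) = 1495/7584; |achieved − target| = 0 ≤ 299/151680 ✓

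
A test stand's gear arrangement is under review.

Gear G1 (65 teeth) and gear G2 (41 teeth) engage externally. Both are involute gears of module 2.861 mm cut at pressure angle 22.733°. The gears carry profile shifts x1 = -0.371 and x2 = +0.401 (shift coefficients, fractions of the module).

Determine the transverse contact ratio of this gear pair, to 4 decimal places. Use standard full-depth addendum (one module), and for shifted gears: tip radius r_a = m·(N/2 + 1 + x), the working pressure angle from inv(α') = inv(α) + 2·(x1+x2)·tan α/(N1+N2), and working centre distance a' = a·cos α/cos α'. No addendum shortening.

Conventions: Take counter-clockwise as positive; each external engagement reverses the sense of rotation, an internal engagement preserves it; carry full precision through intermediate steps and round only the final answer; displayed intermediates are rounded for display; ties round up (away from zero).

1.5880

class = single-mesh tooth geometry [involute pair 65T × 41T, m = 2.861]
base radii: r_b1 = 85.759217, r_b2 = 54.094275
tip radii: r_a1 = 94.782069, r_a2 = 62.658761
inv(α') = inv(22.733°) + 2·(-0.371+0.401)·tan α/(65+41) = 0.02245743  ⇒  α' = 22.81011°
a' = a·cos α / cos α' = 151.6330·cos 22.733°/cos 22.81011° = 151.718692
action lengths: √(r_a1²−r_b1²) = 40.360839, √(r_a2²−r_b2²) = 31.621665
base pitch p_b = π·m·cos α = 8.289862
CR = (40.360839 + 31.621665 − 151.718692·sin 22.81011°)/8.289862 = 1.588019
contact ratio ≈ 1.5880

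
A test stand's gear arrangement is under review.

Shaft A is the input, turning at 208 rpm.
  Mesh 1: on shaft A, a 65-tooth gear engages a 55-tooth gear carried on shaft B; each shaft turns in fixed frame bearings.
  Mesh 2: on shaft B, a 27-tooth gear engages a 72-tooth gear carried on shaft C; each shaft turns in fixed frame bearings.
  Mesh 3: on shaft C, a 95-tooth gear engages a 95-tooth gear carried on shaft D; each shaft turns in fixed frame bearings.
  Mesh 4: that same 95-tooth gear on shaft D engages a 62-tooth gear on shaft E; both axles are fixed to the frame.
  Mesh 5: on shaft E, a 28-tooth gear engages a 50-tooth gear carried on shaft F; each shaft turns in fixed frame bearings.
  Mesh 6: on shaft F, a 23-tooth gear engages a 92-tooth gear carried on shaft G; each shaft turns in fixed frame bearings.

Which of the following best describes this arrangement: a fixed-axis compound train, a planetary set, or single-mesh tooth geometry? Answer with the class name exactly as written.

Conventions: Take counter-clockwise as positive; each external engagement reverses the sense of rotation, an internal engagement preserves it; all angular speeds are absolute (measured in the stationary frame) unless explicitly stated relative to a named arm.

class = fixed-axis compound train [6 meshes; 6 ratios multiply, 6 sense flips]
classification: fixed-axis compound train

fixed-axis compound train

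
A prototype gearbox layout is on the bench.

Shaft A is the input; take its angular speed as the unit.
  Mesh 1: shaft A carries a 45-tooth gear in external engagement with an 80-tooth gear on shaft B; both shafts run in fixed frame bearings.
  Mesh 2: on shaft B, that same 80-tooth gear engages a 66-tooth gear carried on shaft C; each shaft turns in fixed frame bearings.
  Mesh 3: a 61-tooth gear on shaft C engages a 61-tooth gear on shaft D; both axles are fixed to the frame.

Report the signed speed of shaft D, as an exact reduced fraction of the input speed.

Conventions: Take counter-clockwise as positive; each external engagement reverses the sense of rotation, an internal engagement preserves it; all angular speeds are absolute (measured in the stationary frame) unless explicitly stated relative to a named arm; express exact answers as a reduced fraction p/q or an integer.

-15/22

3-mesh fixed-axis compound train (all bearings frame-fixed)
mesh 1 [45T→80T]: |ω|/ω_in = 1×45/80 = 9/16, sense flips to −
mesh 2 [80T→66T]: |ω|/ω_in = (9/16)×80/66 = 15/22, sense flips to +
mesh 3 [61T→61T]: |ω|/ω_in = (15/22)×61/61 = 15/22, sense flips to −
signed output speed (× input speed) = -15/22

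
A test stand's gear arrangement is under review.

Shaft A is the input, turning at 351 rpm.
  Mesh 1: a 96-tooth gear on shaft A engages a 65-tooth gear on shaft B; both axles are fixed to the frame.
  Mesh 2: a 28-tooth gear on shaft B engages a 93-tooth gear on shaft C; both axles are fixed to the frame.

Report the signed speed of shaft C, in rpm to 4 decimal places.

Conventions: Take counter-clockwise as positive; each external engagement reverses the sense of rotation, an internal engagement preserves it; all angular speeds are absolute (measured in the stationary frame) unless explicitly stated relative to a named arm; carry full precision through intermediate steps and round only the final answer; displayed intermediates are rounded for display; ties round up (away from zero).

recognized (3 fixed axles, 2 meshes): fixed-axis compound train
mesh 1 [96T→65T]: ω = 351.0000×96/65 = 518.4000 rpm, sense flips to −
mesh 2 [28T→93T]: ω = 518.4000×28/93 = 156.0774 rpm, sense flips to +
signed output speed = +156.0774 rpm

+156.0774 rpm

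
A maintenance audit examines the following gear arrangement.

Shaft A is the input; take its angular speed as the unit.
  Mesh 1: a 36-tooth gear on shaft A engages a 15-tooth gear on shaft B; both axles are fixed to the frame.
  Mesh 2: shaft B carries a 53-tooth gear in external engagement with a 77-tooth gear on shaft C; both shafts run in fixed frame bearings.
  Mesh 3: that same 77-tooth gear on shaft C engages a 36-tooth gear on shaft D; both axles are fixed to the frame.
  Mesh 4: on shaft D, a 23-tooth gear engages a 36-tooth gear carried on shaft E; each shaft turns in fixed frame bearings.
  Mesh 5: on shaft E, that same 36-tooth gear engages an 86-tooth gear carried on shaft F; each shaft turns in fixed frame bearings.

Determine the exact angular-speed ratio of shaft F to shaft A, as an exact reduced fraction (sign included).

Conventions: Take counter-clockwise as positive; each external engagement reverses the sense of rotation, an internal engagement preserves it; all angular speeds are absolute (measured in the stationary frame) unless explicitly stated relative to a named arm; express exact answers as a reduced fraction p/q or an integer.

-1219/1290

class = fixed-axis compound train [5 meshes; 5 ratios multiply, 5 sense flips]
mesh 1 [36T→15T]: running ratio 12/5, sense −
mesh 2 [53T→77T]: running ratio 636/385, sense +
mesh 3 [77T→36T]: running ratio 53/15, sense −
mesh 4 [23T→36T]: running ratio 1219/540, sense +
mesh 5 [36T→86T]: running ratio 1219/1290, sense −
ω_out/ω_in = -1219/1290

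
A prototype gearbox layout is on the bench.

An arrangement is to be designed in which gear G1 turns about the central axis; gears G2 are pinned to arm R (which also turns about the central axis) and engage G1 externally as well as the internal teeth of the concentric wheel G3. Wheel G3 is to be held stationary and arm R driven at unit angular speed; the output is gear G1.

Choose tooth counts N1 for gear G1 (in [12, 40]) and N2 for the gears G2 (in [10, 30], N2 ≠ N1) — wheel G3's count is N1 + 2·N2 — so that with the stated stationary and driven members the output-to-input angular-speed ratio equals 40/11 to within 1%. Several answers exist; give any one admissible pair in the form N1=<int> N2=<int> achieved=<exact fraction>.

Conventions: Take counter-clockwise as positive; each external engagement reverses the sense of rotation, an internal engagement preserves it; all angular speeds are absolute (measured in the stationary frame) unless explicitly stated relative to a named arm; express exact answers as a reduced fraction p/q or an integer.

topology: planetary set — design target 40/11, arm = carrier (Willis)
Willis with ω_ring = 0: ω_sun/ω_arm = (N1+N3)/N1; set equal to 40/11  ⇒  N3/N1 = 40/11 − 1 = 29/11
N3 = N1 + 2·N2  ⇒  N2/N1 = (N3/N1 − 1)/2 = (29/11 − 1)/2 = 9/11
smallest multiple with N1 ≥ 12 and N2 ≥ 10: k = 2  ⇒  N1 = 2·11 = 22, N2 = 2·9 = 18 (N1 ≤ 40, N2 ≤ 30, N2 ≠ N1 ✓), N3 = 22 + 2·18 = 58
check: (N1+N3)/N1 with N1 = 22, N3 = 58 gives 40/11; |achieved − target| = 0 ≤ 2/55 ✓

N1=22 N2=18 achieved=40/11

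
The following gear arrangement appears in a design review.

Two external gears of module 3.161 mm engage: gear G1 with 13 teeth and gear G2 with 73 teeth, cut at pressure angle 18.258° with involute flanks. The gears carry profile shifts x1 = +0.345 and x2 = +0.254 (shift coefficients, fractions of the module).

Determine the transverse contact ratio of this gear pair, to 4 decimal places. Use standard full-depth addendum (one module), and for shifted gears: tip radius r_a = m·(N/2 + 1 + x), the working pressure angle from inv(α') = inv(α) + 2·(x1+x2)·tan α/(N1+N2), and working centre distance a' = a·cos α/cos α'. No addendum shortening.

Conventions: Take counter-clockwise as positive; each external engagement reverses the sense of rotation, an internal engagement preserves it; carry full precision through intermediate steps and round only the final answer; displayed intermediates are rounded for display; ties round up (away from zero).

1.5490

recognized (one external pair, fixed centres): single-mesh tooth geometry, m = 3.161, N1 = 13, N2 = 73
base radii: r_b1 = 19.512094, r_b2 = 109.567915
tip radii: r_a1 = 24.798045, r_a2 = 119.340394
inv(α') = inv(18.258°) + 2·(+0.345+0.254)·tan α/(13+73) = 0.01583881  ⇒  α' = 20.39557°
a' = a·cos α / cos α' = 135.9230·cos 18.258°/cos 20.39557° = 137.713409
action lengths: √(r_a1²−r_b1²) = 15.304287, √(r_a2²−r_b2²) = 47.296951
base pitch p_b = π·m·cos α = 9.430623
CR = (15.304287 + 47.296951 − 137.713409·sin 20.39557°)/9.430623 = 1.549015
contact ratio ≈ 1.5490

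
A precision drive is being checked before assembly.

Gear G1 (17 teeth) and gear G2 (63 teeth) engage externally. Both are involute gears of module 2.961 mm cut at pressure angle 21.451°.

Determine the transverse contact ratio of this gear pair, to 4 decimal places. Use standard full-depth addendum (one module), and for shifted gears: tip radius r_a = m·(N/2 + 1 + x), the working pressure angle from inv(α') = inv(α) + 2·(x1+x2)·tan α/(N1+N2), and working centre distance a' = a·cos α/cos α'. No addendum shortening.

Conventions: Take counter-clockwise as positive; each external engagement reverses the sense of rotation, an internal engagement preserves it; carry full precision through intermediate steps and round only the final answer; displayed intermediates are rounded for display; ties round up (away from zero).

topology: single-mesh involute geometry — m = 2.961, 17T/63T pair
base radii: r_b1 = 23.425095, r_b2 = 86.810645
tip radii: r_a1 = 28.129500, r_a2 = 96.232500
no profile shift: α' = α, a' = a
action lengths: √(r_a1²−r_b1²) = 15.573494, √(r_a2²−r_b2²) = 41.528375
base pitch p_b = π·m·cos α = 8.657895
CR = (15.573494 + 41.528375 − 118.440000·sin 21.45100°)/8.657895 = 1.592503
contact ratio ≈ 1.5925

1.5925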